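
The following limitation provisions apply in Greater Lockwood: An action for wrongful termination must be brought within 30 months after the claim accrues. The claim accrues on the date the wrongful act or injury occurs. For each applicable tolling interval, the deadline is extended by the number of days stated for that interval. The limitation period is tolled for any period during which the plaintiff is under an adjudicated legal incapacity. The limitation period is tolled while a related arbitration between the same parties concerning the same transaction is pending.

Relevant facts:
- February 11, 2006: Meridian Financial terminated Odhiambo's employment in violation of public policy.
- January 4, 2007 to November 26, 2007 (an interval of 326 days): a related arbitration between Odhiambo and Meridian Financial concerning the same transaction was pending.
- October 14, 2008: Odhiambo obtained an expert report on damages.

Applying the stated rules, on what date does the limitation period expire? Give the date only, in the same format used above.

July 3, 2009

The claim accrued on February 11, 2006, when the wrongful act occurred.
The untolled deadline — 30 months after February 11, 2006 — is August 11, 2008.
Because the pending related arbitration ran from January 4, 2007 to November 26, 2007, the deadline is extended by 326 days to July 3, 2009.
Nothing else in the chronology tolls or restarts the period.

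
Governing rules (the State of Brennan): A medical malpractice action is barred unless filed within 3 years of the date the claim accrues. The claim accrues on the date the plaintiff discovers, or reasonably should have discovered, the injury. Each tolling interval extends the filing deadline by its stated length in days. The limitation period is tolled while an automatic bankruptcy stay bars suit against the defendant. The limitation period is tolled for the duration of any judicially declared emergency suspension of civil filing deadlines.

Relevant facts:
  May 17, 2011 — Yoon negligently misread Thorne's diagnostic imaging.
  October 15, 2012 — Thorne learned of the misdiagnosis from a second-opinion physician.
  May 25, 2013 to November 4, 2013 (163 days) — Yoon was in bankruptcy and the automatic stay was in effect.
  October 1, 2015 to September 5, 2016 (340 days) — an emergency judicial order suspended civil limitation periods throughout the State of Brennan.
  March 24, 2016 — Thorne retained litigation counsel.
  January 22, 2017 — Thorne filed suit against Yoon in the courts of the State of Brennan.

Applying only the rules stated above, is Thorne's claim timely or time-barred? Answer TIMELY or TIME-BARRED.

The claim did not accrue until Thorne discovered the injury on October 15, 2012; the May 17, 2011 act date does not start the clock under the stated rule.
3 years from October 15, 2012 is October 15, 2015.
The period was tolled for 163 days by the automatic bankruptcy stay (May 25, 2013 to November 4, 2013), pushing the deadline to March 26, 2016.
The period was tolled for 340 days by the emergency suspension of filing deadlines (October 1, 2015 to September 5, 2016), pushing the deadline to March 1, 2017.
None of the other events listed affects the running of the period under the stated rules.
The January 22, 2017 filing precedes the March 1, 2017 deadline; the claim is timely.

TIMELY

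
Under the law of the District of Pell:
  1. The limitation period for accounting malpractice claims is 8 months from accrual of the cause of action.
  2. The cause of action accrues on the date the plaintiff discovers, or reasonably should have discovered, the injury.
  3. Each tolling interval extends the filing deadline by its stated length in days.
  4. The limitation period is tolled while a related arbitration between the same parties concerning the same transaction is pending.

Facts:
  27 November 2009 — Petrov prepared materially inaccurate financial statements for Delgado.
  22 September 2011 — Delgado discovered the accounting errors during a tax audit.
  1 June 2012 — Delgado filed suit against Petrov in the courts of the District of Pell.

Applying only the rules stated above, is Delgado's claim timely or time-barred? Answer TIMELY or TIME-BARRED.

The claim did not accrue until Delgado discovered the injury on 22 September 2011; the 27 November 2009 act date does not start the clock under the stated rule.
Adding the 8 months base period to 22 September 2011 gives a deadline of 22 May 2012, before any tolling.
Delgado filed on 1 June 2012, after the 22 May 2012 deadline, so the action is time-barred.

TIME-BARRED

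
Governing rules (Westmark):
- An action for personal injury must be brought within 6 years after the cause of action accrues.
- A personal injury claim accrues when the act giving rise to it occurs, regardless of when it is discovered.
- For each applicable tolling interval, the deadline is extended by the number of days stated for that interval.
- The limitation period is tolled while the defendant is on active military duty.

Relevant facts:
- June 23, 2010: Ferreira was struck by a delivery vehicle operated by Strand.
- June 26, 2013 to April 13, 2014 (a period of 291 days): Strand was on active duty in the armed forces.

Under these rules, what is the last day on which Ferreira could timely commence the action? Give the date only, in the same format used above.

The limitation period began to run on June 23, 2010.
Adding the 6 years base period to June 23, 2010 gives a deadline of June 23, 2016, before any tolling.
The period was tolled for 291 days by the defendant's active military service (June 26, 2013 to April 13, 2014), pushing the deadline to April 10, 2017.

April 10, 2017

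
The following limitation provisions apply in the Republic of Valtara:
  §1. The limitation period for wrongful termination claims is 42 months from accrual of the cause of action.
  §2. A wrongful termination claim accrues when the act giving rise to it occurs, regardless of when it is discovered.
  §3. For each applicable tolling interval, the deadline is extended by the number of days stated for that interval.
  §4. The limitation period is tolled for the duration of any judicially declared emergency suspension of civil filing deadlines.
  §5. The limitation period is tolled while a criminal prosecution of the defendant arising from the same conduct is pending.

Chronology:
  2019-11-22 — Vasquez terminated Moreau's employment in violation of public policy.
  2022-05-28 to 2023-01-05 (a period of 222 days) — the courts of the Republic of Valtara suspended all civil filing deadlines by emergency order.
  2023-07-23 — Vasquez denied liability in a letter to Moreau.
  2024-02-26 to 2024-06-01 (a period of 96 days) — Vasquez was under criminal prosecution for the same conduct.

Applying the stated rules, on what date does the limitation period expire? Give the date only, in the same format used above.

The limitation period began to run on 2019-11-22.
42 months from 2019-11-22 is 2023-05-22.
Because the emergency suspension of filing deadlines ran from 2022-05-28 to 2023-01-05, the deadline is extended by 222 days to 2023-12-30.
The pending criminal prosecution starting 2024-02-26 came too late — the period had run on 2023-12-30 — and so does not extend the deadline.
The other events in the timeline have no effect on the limitation period under the stated rules.

2023-12-30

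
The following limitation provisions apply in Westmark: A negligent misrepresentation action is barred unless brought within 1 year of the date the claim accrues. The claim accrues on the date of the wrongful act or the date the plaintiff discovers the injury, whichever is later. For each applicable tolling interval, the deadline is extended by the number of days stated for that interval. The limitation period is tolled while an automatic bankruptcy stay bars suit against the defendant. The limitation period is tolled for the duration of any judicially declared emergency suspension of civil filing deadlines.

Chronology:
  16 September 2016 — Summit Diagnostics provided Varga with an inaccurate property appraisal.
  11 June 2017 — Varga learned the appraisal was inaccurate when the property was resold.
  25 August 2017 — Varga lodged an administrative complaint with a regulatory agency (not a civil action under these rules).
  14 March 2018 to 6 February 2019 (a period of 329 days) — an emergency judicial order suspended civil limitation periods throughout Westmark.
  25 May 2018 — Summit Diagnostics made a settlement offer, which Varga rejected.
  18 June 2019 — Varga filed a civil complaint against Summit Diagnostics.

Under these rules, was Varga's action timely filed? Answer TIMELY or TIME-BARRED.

The claim accrued on 11 June 2017 — the later of the 16 September 2016 act and the 11 June 2017 discovery.
The untolled deadline — 1 year after 11 June 2017 — is 11 June 2018.
The period was tolled for 329 days by the emergency suspension of filing deadlines (14 March 2018 to 6 February 2019), pushing the deadline to 6 May 2019.
The other events in the timeline have no effect on the limitation period under the stated rules.
Varga filed on 18 June 2019, after the 6 May 2019 deadline, so the action is time-barred.

TIME-BARRED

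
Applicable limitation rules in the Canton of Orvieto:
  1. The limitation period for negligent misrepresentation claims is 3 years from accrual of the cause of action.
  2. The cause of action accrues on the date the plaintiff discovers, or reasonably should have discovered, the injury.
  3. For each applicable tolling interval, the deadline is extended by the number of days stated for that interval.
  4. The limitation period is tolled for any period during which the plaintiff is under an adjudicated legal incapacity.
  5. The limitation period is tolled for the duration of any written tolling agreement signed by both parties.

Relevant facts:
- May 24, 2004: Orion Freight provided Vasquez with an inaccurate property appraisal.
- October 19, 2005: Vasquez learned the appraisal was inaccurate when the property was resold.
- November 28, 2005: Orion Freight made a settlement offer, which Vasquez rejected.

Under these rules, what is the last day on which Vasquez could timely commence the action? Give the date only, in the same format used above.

Under the discovery rule, the claim accrued on October 19, 2005, when Vasquez discovered the injury — not on the May 24, 2004 date of the underlying act.
Adding the 3 years base period to October 19, 2005 gives a deadline of October 19, 2008, before any tolling.
The other events in the timeline have no effect on the limitation period under the stated rules.

October 19, 2008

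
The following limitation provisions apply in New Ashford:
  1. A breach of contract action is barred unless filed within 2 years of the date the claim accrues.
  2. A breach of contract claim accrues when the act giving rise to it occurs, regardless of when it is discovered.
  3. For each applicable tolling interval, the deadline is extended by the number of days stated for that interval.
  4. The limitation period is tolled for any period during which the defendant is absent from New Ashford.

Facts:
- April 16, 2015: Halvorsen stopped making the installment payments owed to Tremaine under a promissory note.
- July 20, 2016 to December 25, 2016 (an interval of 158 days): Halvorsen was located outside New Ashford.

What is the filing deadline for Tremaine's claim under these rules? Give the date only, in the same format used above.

The claim accrued on April 16, 2015, when the wrongful act occurred.
The untolled deadline — 2 years after April 16, 2015 — is April 16, 2017.
The period was tolled for 158 days by the defendant's absence from the jurisdiction (July 20, 2016 to December 25, 2016), pushing the deadline to September 21, 2017.

September 21, 2017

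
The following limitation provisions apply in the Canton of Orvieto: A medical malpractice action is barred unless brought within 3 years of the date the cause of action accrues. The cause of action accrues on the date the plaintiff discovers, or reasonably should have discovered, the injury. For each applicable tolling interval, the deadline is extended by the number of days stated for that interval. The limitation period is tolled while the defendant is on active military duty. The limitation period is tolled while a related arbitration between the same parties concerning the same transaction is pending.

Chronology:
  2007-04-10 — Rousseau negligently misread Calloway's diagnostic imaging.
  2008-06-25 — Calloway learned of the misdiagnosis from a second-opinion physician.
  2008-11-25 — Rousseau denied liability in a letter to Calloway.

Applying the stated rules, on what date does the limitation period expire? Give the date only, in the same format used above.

Accrual is tied to discovery, so the period began on 2008-06-25 rather than on 2007-04-10 when the act occurred.
Adding the 3 years base period to 2008-06-25 gives a deadline of 2011-06-25, before any tolling.
Nothing else in the chronology tolls or restarts the period.

2011-06-25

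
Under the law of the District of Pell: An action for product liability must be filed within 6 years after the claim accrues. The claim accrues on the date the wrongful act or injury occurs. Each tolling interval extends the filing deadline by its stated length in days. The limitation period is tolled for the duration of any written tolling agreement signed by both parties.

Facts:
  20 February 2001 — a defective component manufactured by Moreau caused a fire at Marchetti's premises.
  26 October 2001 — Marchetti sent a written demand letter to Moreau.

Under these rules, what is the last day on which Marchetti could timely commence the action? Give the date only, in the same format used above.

20 February 2007

The limitation period began to run on 20 February 2001.
Adding the 6 years base period to 20 February 2001 gives a deadline of 20 February 2007, before any tolling.
Nothing else in the chronology tolls or restarts the period.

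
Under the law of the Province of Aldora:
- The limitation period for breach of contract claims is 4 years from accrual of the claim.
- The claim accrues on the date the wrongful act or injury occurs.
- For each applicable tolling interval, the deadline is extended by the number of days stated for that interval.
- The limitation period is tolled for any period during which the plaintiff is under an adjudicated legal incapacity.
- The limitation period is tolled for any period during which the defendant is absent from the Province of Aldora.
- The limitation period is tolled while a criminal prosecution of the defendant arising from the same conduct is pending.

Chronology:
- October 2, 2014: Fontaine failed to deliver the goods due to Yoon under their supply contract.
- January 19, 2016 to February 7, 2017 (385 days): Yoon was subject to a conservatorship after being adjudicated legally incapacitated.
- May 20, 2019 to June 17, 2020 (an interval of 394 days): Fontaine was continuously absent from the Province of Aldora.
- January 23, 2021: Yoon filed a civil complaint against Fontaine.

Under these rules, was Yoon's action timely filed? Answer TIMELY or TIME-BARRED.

The limitation period began to run on October 2, 2014.
The untolled deadline — 4 years after October 2, 2014 — is October 2, 2018.
The period was tolled for 385 days by the plaintiff's legal incapacity (January 19, 2016 to February 7, 2017), pushing the deadline to October 22, 2019.
Because the defendant's absence from the jurisdiction ran from May 20, 2019 to June 17, 2020, the deadline is extended by 394 days to November 19, 2020.
Yoon filed on January 23, 2021, after the November 19, 2020 deadline, so the action is time-barred.

TIME-BARRED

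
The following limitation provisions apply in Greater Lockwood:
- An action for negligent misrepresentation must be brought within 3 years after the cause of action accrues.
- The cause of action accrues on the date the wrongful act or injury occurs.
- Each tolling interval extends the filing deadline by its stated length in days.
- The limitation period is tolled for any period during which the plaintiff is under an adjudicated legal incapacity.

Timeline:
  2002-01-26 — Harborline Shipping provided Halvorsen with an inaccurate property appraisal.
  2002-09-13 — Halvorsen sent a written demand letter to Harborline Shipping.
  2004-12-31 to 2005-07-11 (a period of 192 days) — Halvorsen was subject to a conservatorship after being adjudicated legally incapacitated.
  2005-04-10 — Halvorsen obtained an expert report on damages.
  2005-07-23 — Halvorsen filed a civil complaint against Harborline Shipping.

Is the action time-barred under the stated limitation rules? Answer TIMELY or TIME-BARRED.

TIMELY

The limitation period began to run on 2002-01-26.
Adding the 3 years base period to 2002-01-26 gives a deadline of 2005-01-26, before any tolling.
The period was tolled for 192 days by the plaintiff's legal incapacity (2004-12-31 to 2005-07-11), pushing the deadline to 2005-08-06.
None of the other events listed affects the running of the period under the stated rules.
Filing on 2005-07-23 beat the 2005-08-06 deadline — the action is timely.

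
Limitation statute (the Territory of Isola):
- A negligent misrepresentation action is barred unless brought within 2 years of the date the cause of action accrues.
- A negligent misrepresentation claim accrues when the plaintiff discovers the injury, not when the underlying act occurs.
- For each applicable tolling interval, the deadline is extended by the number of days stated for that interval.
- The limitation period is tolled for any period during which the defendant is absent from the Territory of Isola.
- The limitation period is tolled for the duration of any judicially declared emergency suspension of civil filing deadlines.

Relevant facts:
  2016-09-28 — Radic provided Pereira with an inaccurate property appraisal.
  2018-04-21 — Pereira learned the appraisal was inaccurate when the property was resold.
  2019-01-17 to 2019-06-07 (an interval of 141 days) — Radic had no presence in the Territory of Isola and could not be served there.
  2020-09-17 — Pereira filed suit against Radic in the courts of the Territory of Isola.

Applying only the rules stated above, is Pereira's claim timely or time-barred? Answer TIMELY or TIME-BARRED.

TIME-BARRED

The claim did not accrue until Pereira discovered the injury on 2018-04-21; the 2016-09-28 act date does not start the clock under the stated rule.
The untolled deadline — 2 years after 2018-04-21 — is 2020-04-21.
Because the defendant's absence from the jurisdiction ran from 2019-01-17 to 2019-06-07, the deadline is extended by 141 days to 2020-09-09.
Pereira filed on 2020-09-17, after the 2020-09-09 deadline, so the action is time-barred.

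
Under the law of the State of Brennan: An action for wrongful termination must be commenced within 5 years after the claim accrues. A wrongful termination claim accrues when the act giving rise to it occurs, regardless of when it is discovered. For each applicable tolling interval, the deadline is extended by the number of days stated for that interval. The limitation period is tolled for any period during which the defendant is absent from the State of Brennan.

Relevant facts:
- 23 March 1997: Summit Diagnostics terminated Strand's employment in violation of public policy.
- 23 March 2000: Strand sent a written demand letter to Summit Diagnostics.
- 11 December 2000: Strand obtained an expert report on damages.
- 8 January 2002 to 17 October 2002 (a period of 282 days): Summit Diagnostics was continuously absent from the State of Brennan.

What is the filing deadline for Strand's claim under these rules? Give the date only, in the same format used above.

30 December 2002

The limitation period began to run on 23 March 1997.
The untolled deadline — 5 years after 23 March 1997 — is 23 March 2002.
Because the defendant's absence from the jurisdiction ran from 8 January 2002 to 17 October 2002, the deadline is extended by 282 days to 30 December 2002.
The other events in the timeline have no effect on the limitation period under the stated rules.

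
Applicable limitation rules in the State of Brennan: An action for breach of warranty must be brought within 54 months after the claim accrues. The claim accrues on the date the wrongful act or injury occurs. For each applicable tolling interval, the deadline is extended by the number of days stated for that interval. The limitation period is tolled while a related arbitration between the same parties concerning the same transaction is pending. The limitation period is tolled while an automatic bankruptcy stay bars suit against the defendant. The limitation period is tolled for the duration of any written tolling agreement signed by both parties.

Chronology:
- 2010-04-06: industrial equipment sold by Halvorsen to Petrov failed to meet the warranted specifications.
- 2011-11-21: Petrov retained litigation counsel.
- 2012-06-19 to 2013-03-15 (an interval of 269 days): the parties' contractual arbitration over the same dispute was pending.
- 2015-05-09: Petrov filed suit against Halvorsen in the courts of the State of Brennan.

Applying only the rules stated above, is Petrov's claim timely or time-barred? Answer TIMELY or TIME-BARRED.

The claim accrued on 2010-04-06, the date of the act.
Adding the 54 months base period to 2010-04-06 gives a deadline of 2014-10-06, before any tolling.
The pending related arbitration from 2012-06-19 to 2013-03-15 tolled the period for 269 days, extending the deadline to 2015-07-02.
None of the other events listed affects the running of the period under the stated rules.
Filing on 2015-05-09 beat the 2015-07-02 deadline — the action is timely.

TIMELY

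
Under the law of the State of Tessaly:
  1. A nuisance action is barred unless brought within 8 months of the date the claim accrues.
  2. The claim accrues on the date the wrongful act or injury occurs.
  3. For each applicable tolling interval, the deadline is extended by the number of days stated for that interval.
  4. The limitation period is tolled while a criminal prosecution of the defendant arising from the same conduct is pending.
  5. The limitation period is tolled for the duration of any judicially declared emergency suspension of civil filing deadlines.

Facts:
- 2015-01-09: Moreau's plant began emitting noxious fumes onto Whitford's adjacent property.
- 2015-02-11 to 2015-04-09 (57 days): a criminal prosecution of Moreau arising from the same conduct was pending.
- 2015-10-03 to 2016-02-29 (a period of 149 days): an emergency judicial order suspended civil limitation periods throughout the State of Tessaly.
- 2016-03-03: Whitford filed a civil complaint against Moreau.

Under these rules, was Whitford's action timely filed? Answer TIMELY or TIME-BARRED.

TIMELY

The limitation period began to run on 2015-01-09.
Adding the 8 months base period to 2015-01-09 gives a deadline of 2015-09-09, before any tolling.
Because the pending criminal prosecution ran from 2015-02-11 to 2015-04-09, the deadline is extended by 57 days to 2015-11-05.
The emergency suspension of filing deadlines from 2015-10-03 to 2016-02-29 tolled the period for 149 days, extending the deadline to 2016-04-02.
Filing on 2016-03-03 beat the 2016-04-02 deadline — the action is timely.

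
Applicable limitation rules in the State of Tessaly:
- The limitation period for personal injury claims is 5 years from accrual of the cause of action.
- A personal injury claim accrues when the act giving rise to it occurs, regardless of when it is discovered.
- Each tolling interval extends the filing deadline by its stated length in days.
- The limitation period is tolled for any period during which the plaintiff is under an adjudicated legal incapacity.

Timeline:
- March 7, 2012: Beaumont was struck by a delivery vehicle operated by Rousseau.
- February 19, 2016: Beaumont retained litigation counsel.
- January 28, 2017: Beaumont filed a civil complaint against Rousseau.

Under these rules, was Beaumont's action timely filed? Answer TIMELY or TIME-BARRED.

The claim accrued on March 7, 2012, when the wrongful act occurred.
Adding the 5 years base period to March 7, 2012 gives a deadline of March 7, 2017, before any tolling.
The other events in the timeline have no effect on the limitation period under the stated rules.
Beaumont filed on January 28, 2017, before the March 7, 2017 deadline, so the action is timely.

TIMELY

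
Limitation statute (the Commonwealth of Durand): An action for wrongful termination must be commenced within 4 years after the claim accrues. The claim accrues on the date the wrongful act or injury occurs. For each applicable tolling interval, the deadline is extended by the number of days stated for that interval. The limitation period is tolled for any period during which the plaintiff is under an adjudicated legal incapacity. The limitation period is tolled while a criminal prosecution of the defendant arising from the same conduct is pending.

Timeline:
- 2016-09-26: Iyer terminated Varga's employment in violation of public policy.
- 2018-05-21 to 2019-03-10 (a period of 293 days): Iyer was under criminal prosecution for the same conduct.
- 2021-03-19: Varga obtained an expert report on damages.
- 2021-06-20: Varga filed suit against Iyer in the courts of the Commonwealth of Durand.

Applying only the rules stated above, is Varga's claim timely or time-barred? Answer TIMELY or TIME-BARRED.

TIMELY

The claim accrued on 2016-09-26, when the wrongful act occurred.
Adding the 4 years base period to 2016-09-26 gives a deadline of 2020-09-26, before any tolling.
Because the pending criminal prosecution ran from 2018-05-21 to 2019-03-10, the deadline is extended by 293 days to 2021-07-16.
Nothing else in the chronology tolls or restarts the period.
The 2021-06-20 filing precedes the 2021-07-16 deadline; the claim is timely.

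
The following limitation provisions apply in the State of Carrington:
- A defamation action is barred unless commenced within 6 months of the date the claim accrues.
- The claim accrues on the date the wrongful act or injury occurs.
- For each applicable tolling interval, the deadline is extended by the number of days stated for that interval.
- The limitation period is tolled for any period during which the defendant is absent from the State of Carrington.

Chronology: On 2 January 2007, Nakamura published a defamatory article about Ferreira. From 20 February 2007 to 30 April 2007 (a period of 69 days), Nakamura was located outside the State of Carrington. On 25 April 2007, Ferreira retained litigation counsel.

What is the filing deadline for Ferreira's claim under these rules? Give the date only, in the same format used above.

The claim accrued on 2 January 2007, the date of the act.
6 months from 2 January 2007 is 2 July 2007.
The defendant's absence from the jurisdiction from 20 February 2007 to 30 April 2007 tolled the period for 69 days, extending the deadline to 9 September 2007.
The other events in the timeline have no effect on the limitation period under the stated rules.

9 September 2007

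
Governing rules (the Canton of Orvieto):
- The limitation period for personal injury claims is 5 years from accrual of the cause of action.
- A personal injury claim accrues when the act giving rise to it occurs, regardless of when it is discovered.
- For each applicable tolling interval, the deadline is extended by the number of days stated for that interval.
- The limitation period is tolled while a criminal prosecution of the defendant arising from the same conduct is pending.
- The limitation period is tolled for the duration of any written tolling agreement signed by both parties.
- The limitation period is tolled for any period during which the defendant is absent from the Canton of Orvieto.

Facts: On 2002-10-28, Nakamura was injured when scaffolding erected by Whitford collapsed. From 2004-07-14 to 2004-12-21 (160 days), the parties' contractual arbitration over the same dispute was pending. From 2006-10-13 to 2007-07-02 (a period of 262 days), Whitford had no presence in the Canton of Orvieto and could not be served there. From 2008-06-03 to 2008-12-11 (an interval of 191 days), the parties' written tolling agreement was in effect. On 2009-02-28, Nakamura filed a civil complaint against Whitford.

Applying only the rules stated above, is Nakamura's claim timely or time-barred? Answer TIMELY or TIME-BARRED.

TIME-BARRED

The claim accrued on 2002-10-28, when the wrongful act occurred.
The untolled deadline — 5 years after 2002-10-28 — is 2007-10-28.
Because the defendant's absence from the jurisdiction ran from 2006-10-13 to 2007-07-02, the deadline is extended by 262 days to 2008-07-16.
The written tolling agreement from 2008-06-03 to 2008-12-11 tolled the period for 191 days, extending the deadline to 2009-01-23.
The pending related arbitration from 2004-07-14 to 2004-12-21 does not toll the period, because no stated rule makes a pending arbitration a tolling event.
Filing on 2009-02-28 missed the 2009-01-23 deadline — the action is time-barred.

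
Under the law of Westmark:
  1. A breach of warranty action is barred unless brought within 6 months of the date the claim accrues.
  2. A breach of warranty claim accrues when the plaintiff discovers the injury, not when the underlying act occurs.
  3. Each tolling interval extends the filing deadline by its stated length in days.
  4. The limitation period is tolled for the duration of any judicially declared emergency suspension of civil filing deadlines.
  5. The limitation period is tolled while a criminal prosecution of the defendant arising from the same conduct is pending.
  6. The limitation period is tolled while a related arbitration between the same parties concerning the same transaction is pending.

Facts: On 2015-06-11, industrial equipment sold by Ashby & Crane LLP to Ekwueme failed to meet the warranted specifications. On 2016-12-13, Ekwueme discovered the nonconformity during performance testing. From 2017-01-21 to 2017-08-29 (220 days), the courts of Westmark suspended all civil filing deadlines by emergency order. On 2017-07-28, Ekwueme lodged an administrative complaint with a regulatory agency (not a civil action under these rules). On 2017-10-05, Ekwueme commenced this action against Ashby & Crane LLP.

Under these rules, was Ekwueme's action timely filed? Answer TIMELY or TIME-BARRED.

The claim did not accrue until Ekwueme discovered the injury on 2016-12-13; the 2015-06-11 act date does not start the clock under the stated rule.
6 months from 2016-12-13 is 2017-06-13.
Because the emergency suspension of filing deadlines ran from 2017-01-21 to 2017-08-29, the deadline is extended by 220 days to 2018-01-19.
Nothing else in the chronology tolls or restarts the period.
The 2017-10-05 filing precedes the 2018-01-19 deadline; the claim is timely.

TIMELY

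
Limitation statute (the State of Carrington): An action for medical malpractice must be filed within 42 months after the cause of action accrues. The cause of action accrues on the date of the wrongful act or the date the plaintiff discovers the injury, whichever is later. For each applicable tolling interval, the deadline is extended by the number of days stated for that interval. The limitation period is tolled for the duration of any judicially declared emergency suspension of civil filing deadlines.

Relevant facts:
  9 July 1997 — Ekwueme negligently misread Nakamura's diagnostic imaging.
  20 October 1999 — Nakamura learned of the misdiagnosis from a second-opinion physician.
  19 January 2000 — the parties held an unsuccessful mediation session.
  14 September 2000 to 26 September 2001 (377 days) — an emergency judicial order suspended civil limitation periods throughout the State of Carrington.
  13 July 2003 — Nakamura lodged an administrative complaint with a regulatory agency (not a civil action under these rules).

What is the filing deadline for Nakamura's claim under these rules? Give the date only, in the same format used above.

Because discovery on 20 October 1999 post-dates the 9 July 1997 act, accrual under the later-of rule falls on 20 October 1999.
Adding the 42 months base period to 20 October 1999 gives a deadline of 20 April 2003, before any tolling.
The period was tolled for 377 days by the emergency suspension of filing deadlines (14 September 2000 to 26 September 2001), pushing the deadline to 1 May 2004.
Nothing else in the chronology tolls or restarts the period.

1 May 2004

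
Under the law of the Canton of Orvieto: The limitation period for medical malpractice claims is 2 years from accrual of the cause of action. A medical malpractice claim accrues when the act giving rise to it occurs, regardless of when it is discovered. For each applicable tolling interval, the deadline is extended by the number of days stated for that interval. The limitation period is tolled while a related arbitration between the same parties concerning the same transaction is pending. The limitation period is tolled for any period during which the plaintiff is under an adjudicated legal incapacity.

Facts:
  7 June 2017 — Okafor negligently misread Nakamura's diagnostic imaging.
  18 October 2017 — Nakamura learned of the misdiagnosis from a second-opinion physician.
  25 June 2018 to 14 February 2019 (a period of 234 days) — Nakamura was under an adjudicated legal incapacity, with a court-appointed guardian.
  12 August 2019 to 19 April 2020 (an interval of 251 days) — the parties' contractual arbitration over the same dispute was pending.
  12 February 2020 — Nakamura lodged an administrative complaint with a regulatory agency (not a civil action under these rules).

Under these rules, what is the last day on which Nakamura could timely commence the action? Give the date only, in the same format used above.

4 October 2020

Accrual is governed by the date of the act, so the period began to run on 7 June 2017; the later discovery on 18 October 2017 is irrelevant under the stated rule.
2 years from 7 June 2017 is 7 June 2019.
The plaintiff's legal incapacity from 25 June 2018 to 14 February 2019 tolled the period for 234 days, extending the deadline to 27 January 2020.
Because the pending related arbitration ran from 12 August 2019 to 19 April 2020, the deadline is extended by 251 days to 4 October 2020.
None of the other events listed affects the running of the period under the stated rules.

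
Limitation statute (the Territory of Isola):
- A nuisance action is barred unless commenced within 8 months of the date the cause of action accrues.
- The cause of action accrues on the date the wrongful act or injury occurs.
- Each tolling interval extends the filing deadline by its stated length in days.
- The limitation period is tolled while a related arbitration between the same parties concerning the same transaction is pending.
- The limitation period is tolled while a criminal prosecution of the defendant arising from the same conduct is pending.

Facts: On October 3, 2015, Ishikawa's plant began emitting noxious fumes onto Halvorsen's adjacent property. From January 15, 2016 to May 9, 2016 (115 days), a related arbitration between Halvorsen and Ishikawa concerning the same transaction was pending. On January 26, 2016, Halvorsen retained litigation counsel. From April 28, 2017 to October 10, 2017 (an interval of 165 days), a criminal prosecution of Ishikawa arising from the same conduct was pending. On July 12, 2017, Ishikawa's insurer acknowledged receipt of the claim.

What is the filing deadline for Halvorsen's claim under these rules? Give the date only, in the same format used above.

September 26, 2016

The cause of action accrued on October 3, 2015, the date of the act.
The untolled deadline — 8 months after October 3, 2015 — is June 3, 2016.
Because the pending related arbitration ran from January 15, 2016 to May 9, 2016, the deadline is extended by 115 days to September 26, 2016.
By the time the pending criminal prosecution began on April 28, 2017, the limitation period had already expired on September 26, 2016; that interval cannot revive it.
None of the other events listed affects the running of the period under the stated rules.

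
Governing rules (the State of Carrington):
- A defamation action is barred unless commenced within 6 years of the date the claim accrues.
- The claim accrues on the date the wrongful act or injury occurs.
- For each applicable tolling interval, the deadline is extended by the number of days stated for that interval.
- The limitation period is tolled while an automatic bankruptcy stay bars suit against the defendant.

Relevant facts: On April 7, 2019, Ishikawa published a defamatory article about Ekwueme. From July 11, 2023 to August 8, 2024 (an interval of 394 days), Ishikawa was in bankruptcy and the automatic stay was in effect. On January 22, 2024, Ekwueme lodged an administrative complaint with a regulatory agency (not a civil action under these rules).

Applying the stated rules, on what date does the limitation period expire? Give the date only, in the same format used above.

May 6, 2026

The limitation period began to run on April 7, 2019.
Adding the 6 years base period to April 7, 2019 gives a deadline of April 7, 2025, before any tolling.
Because the automatic bankruptcy stay ran from July 11, 2023 to August 8, 2024, the deadline is extended by 394 days to May 6, 2026.
The other events in the timeline have no effect on the limitation period under the stated rules.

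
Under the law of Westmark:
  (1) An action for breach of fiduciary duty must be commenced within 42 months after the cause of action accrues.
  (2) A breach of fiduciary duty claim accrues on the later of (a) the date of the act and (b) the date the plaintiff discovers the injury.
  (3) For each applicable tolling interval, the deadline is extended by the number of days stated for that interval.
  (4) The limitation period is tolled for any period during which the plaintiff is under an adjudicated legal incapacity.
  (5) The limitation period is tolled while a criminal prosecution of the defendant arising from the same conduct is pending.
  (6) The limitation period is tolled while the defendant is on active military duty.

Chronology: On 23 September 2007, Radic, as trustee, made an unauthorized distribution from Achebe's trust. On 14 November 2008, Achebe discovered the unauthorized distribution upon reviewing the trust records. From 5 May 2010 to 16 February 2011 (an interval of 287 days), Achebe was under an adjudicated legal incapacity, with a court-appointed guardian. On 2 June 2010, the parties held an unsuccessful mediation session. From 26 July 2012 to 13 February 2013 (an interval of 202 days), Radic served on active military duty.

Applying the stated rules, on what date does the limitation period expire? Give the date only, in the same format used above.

15 September 2013

The claim accrued on 14 November 2008 — the later of the 23 September 2007 act and the 14 November 2008 discovery.
42 months from 14 November 2008 is 14 May 2012.
The plaintiff's legal incapacity from 5 May 2010 to 16 February 2011 tolled the period for 287 days, extending the deadline to 25 February 2013.
The period was tolled for 202 days by the defendant's active military service (26 July 2012 to 13 February 2013), pushing the deadline to 15 September 2013.
None of the other events listed affects the running of the period under the stated rules.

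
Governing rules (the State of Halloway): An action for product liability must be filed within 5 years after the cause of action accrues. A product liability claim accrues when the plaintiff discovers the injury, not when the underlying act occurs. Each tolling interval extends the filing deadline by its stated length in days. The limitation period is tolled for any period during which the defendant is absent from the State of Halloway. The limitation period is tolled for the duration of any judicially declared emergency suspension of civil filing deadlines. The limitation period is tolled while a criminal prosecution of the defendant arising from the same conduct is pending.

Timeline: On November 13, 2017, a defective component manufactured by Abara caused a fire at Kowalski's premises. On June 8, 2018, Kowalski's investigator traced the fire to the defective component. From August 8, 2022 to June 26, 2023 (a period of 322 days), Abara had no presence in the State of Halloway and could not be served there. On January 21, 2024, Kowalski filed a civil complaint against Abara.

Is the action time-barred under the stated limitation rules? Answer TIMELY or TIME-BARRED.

TIMELY

Accrual is tied to discovery, so the period began on June 8, 2018 rather than on November 13, 2017 when the act occurred.
The untolled deadline — 5 years after June 8, 2018 — is June 8, 2023.
The period was tolled for 322 days by the defendant's absence from the jurisdiction (August 8, 2022 to June 26, 2023), pushing the deadline to April 25, 2024.
The January 21, 2024 filing precedes the April 25, 2024 deadline; the claim is timely.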